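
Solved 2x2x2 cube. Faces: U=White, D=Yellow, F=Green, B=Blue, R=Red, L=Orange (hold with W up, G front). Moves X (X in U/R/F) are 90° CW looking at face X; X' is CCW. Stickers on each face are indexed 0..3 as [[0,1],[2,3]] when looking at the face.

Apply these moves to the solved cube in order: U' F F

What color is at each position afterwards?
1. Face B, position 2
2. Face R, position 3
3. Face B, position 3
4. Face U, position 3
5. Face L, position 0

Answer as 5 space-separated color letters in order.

After move 1 (U'): U=WWWW F=OOGG R=GGRR B=RRBB L=BBOO
After move 2 (F): F=GOGO U=WWOB R=WGWR D=RGYY L=BYOY
After move 3 (F): F=GGOO U=WWYY R=OGBR D=WWYY L=BROG
Query 1: B[2] = B
Query 2: R[3] = R
Query 3: B[3] = B
Query 4: U[3] = Y
Query 5: L[0] = B

Answer: B R B Y B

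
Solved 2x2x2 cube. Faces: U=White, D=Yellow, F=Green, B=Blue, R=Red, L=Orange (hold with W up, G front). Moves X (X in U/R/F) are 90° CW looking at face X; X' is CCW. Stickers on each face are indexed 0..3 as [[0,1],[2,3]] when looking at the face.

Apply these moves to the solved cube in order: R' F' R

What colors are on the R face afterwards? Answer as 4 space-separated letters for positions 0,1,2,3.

Answer: Y G R R

Derivation:
After move 1 (R'): R=RRRR U=WBWB F=GWGW D=YGYG B=YBYB
After move 2 (F'): F=WWGG U=WBRR R=GRYR D=OOYG L=OBOW
After move 3 (R): R=YGRR U=WWRG F=WOGG D=OYYY B=RBBB
Query: R face = YGRR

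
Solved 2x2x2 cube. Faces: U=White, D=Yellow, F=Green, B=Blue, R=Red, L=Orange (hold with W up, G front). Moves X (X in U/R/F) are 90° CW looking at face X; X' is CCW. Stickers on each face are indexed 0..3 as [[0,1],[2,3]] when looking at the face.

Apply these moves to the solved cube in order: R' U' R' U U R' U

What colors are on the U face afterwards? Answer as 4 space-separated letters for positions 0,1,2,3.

After move 1 (R'): R=RRRR U=WBWB F=GWGW D=YGYG B=YBYB
After move 2 (U'): U=BBWW F=OOGW R=GWRR B=RRYB L=YBOO
After move 3 (R'): R=WRGR U=BYWR F=OBGW D=YOYW B=GRGB
After move 4 (U): U=WBRY F=WRGW R=GRGR B=YBGB L=OBOO
After move 5 (U): U=RWYB F=GRGW R=YBGR B=OBGB L=WROO
After move 6 (R'): R=BRYG U=RGYO F=GWGB D=YRYW B=WBOB
After move 7 (U): U=YROG F=BRGB R=WBYG B=WROB L=GWOO
Query: U face = YROG

Answer: Y R O G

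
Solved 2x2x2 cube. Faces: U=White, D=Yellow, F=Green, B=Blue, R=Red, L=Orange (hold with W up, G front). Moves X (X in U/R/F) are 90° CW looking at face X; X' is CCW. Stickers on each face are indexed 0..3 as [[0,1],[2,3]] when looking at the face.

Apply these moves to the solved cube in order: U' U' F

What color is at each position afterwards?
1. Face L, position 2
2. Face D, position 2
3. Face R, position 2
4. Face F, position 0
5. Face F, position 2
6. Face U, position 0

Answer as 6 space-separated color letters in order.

Answer: O Y W G G W

Derivation:
After move 1 (U'): U=WWWW F=OOGG R=GGRR B=RRBB L=BBOO
After move 2 (U'): U=WWWW F=BBGG R=OORR B=GGBB L=RROO
After move 3 (F): F=GBGB U=WWOR R=WOWR D=ROYY L=RYOY
Query 1: L[2] = O
Query 2: D[2] = Y
Query 3: R[2] = W
Query 4: F[0] = G
Query 5: F[2] = G
Query 6: U[0] = W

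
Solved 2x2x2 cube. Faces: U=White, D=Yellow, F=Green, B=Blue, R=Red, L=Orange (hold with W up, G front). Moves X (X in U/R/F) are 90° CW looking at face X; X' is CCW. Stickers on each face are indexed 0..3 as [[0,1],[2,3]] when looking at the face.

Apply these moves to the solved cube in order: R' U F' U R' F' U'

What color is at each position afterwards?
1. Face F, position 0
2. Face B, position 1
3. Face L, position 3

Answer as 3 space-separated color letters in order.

Answer: R R R

Derivation:
After move 1 (R'): R=RRRR U=WBWB F=GWGW D=YGYG B=YBYB
After move 2 (U): U=WWBB F=RRGW R=YBRR B=OOYB L=GWOO
After move 3 (F'): F=RWRG U=WWYR R=GBYR D=WOYG L=GBOB
After move 4 (U): U=YWRW F=GBRG R=OOYR B=GBYB L=RWOB
After move 5 (R'): R=OROY U=YYRG F=GWRW D=WBYG B=GBOB
After move 6 (F'): F=WWGR U=YYOO R=BRWY D=WBYG L=RGOR
After move 7 (U'): U=YOYO F=RGGR R=WWWY B=BROB L=GBOR
Query 1: F[0] = R
Query 2: B[1] = R
Query 3: L[3] = R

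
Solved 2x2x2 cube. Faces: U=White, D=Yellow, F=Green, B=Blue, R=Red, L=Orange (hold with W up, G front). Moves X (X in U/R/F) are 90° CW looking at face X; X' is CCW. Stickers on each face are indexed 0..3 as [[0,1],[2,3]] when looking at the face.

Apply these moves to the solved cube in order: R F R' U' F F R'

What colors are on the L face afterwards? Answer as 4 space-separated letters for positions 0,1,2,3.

Answer: B W O G

Derivation:
After move 1 (R): R=RRRR U=WGWG F=GYGY D=YBYB B=WBWB
After move 2 (F): F=GGYY U=WGOO R=WRGR D=RRYB L=OYOB
After move 3 (R'): R=RRWG U=WWOW F=GGYO D=RGYY B=BBRB
After move 4 (U'): U=WWWO F=OYYO R=GGWG B=RRRB L=BBOB
After move 5 (F): F=YOOY U=WWBB R=WGOG D=WGYY L=BROG
After move 6 (F): F=OYYO U=WWGR R=BGBG D=OWYY L=BWOG
After move 7 (R'): R=GGBB U=WRGR F=OWYR D=OYYO B=YRWB
Query: L face = BWOG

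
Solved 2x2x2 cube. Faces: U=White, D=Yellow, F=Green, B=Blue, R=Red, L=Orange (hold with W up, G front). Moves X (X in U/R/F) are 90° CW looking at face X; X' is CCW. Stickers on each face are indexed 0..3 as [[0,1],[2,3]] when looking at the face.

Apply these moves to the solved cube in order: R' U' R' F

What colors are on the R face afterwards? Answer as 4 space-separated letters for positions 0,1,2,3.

After move 1 (R'): R=RRRR U=WBWB F=GWGW D=YGYG B=YBYB
After move 2 (U'): U=BBWW F=OOGW R=GWRR B=RRYB L=YBOO
After move 3 (R'): R=WRGR U=BYWR F=OBGW D=YOYW B=GRGB
After move 4 (F): F=GOWB U=BYOB R=WRRR D=GWYW L=YYOO
Query: R face = WRRR

Answer: W R R R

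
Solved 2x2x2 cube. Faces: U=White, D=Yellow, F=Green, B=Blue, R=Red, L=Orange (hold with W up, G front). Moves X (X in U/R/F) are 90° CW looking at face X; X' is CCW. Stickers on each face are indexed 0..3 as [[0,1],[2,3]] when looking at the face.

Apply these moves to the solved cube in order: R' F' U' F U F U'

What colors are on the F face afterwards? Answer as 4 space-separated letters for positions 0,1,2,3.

Answer: G Y B W

Derivation:
After move 1 (R'): R=RRRR U=WBWB F=GWGW D=YGYG B=YBYB
After move 2 (F'): F=WWGG U=WBRR R=GRYR D=OOYG L=OBOW
After move 3 (U'): U=BRWR F=OBGG R=WWYR B=GRYB L=YBOW
After move 4 (F): F=GOGB U=BRWB R=WWRR D=YWYG L=YOOO
After move 5 (U): U=WBBR F=WWGB R=GRRR B=YOYB L=GOOO
After move 6 (F): F=GWBW U=WBOO R=BRRR D=RGYG L=GYOW
After move 7 (U'): U=BOWO F=GYBW R=GWRR B=BRYB L=YOOW
Query: F face = GYBW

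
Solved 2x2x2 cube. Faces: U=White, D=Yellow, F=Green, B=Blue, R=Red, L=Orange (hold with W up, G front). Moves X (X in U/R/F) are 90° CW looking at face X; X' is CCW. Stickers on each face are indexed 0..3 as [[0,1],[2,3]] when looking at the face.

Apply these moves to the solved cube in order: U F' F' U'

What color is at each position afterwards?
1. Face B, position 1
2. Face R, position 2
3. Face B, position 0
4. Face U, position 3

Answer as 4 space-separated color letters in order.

Answer: B G O Y

Derivation:
After move 1 (U): U=WWWW F=RRGG R=BBRR B=OOBB L=GGOO
After move 2 (F'): F=RGRG U=WWBR R=YBYR D=GOYY L=GWOW
After move 3 (F'): F=GGRR U=WWYY R=OBGR D=WWYY L=GROB
After move 4 (U'): U=WYWY F=GRRR R=GGGR B=OBBB L=OOOB
Query 1: B[1] = B
Query 2: R[2] = G
Query 3: B[0] = O
Query 4: U[3] = Y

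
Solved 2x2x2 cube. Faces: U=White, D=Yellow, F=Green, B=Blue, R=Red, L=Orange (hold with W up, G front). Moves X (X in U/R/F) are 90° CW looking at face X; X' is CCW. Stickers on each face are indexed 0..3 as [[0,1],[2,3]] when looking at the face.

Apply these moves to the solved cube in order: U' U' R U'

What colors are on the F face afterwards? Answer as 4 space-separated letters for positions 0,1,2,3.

Answer: R R G Y

Derivation:
After move 1 (U'): U=WWWW F=OOGG R=GGRR B=RRBB L=BBOO
After move 2 (U'): U=WWWW F=BBGG R=OORR B=GGBB L=RROO
After move 3 (R): R=RORO U=WBWG F=BYGY D=YBYG B=WGWB
After move 4 (U'): U=BGWW F=RRGY R=BYRO B=ROWB L=WGOO
Query: F face = RRGY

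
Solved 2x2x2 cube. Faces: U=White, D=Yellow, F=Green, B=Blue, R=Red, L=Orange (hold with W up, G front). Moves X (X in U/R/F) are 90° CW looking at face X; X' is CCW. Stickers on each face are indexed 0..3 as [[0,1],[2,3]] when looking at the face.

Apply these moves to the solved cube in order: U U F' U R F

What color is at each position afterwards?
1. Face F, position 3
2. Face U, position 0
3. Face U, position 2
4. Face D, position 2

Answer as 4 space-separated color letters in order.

After move 1 (U): U=WWWW F=RRGG R=BBRR B=OOBB L=GGOO
After move 2 (U): U=WWWW F=BBGG R=OORR B=GGBB L=RROO
After move 3 (F'): F=BGBG U=WWOR R=YOYR D=ROYY L=RWOW
After move 4 (U): U=OWRW F=YOBG R=GGYR B=RWBB L=BGOW
After move 5 (R): R=YGRG U=OORG F=YOBY D=RBYR B=WWWB
After move 6 (F): F=BYYO U=OOWG R=RGGG D=RYYR L=BROB
Query 1: F[3] = O
Query 2: U[0] = O
Query 3: U[2] = W
Query 4: D[2] = Y

Answer: O O W Y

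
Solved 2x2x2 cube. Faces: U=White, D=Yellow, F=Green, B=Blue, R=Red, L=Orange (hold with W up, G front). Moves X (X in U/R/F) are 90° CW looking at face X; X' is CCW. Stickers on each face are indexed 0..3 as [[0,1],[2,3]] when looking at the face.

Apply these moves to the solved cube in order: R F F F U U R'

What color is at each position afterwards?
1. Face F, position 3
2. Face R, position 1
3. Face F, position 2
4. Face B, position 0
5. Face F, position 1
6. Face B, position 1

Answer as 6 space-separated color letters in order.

After move 1 (R): R=RRRR U=WGWG F=GYGY D=YBYB B=WBWB
After move 2 (F): F=GGYY U=WGOO R=WRGR D=RRYB L=OYOB
After move 3 (F): F=YGYG U=WGBY R=OROR D=GWYB L=OROR
After move 4 (F): F=YYGG U=WGRR R=BRYR D=OOYB L=OGOW
After move 5 (U): U=RWRG F=BRGG R=WBYR B=OGWB L=YYOW
After move 6 (U): U=RRGW F=WBGG R=OGYR B=YYWB L=BROW
After move 7 (R'): R=GROY U=RWGY F=WRGW D=OBYG B=BYOB
Query 1: F[3] = W
Query 2: R[1] = R
Query 3: F[2] = G
Query 4: B[0] = B
Query 5: F[1] = R
Query 6: B[1] = Y

Answer: W R G B R Y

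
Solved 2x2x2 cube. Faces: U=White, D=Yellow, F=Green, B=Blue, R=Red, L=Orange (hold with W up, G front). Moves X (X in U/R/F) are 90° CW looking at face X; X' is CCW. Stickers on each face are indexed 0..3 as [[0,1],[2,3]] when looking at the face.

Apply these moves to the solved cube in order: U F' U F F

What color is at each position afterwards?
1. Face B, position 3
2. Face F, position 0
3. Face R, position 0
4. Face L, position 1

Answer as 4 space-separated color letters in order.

After move 1 (U): U=WWWW F=RRGG R=BBRR B=OOBB L=GGOO
After move 2 (F'): F=RGRG U=WWBR R=YBYR D=GOYY L=GWOW
After move 3 (U): U=BWRW F=YBRG R=OOYR B=GWBB L=RGOW
After move 4 (F): F=RYGB U=BWWG R=ROWR D=YOYY L=RGOO
After move 5 (F): F=GRBY U=BWOG R=WOGR D=WRYY L=RYOO
Query 1: B[3] = B
Query 2: F[0] = G
Query 3: R[0] = W
Query 4: L[1] = Y

Answer: B G W Y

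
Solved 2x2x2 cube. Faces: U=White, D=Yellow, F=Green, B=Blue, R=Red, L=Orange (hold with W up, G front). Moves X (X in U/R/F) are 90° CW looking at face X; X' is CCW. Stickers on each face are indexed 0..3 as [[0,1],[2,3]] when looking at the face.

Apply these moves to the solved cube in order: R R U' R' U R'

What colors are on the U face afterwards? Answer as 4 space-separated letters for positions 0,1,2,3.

After move 1 (R): R=RRRR U=WGWG F=GYGY D=YBYB B=WBWB
After move 2 (R): R=RRRR U=WYWY F=GBGB D=YWYW B=GBGB
After move 3 (U'): U=YYWW F=OOGB R=GBRR B=RRGB L=GBOO
After move 4 (R'): R=BRGR U=YGWR F=OYGW D=YOYB B=WRWB
After move 5 (U): U=WYRG F=BRGW R=WRGR B=GBWB L=OYOO
After move 6 (R'): R=RRWG U=WWRG F=BYGG D=YRYW B=BBOB
Query: U face = WWRG

Answer: W W R G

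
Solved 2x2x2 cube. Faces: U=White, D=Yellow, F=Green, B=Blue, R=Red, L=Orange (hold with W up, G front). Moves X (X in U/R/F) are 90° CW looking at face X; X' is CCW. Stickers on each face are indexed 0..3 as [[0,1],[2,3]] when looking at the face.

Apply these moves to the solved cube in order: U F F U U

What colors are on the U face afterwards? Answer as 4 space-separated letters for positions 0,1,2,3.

Answer: Y Y W W

Derivation:
After move 1 (U): U=WWWW F=RRGG R=BBRR B=OOBB L=GGOO
After move 2 (F): F=GRGR U=WWOG R=WBWR D=RBYY L=GYOY
After move 3 (F): F=GGRR U=WWYY R=OBGR D=WWYY L=GROB
After move 4 (U): U=YWYW F=OBRR R=OOGR B=GRBB L=GGOB
After move 5 (U): U=YYWW F=OORR R=GRGR B=GGBB L=OBOB
Query: U face = YYWW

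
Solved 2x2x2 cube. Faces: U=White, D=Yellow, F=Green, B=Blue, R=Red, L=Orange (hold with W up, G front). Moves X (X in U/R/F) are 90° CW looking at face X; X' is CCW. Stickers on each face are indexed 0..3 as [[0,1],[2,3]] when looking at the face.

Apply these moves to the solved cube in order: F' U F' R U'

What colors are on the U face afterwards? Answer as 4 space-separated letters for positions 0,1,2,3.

Answer: G G R B

Derivation:
After move 1 (F'): F=GGGG U=WWRR R=YRYR D=OOYY L=OWOW
After move 2 (U): U=RWRW F=YRGG R=BBYR B=OWBB L=GGOW
After move 3 (F'): F=RGYG U=RWBY R=OBOR D=GWYY L=GWOR
After move 4 (R): R=OORB U=RGBG F=RWYY D=GBYO B=YWWB
After move 5 (U'): U=GGRB F=GWYY R=RWRB B=OOWB L=YWOR
Query: U face = GGRB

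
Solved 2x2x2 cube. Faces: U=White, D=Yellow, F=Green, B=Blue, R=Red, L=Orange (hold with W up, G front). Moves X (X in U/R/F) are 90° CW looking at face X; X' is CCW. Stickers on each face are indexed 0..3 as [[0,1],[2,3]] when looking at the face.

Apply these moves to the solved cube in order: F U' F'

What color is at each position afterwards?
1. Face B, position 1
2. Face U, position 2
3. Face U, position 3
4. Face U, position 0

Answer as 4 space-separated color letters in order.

Answer: R G W W

Derivation:
After move 1 (F): F=GGGG U=WWOO R=WRWR D=RRYY L=OYOY
After move 2 (U'): U=WOWO F=OYGG R=GGWR B=WRBB L=BBOY
After move 3 (F'): F=YGOG U=WOGW R=RGRR D=BYYY L=BOOW
Query 1: B[1] = R
Query 2: U[2] = G
Query 3: U[3] = W
Query 4: U[0] = W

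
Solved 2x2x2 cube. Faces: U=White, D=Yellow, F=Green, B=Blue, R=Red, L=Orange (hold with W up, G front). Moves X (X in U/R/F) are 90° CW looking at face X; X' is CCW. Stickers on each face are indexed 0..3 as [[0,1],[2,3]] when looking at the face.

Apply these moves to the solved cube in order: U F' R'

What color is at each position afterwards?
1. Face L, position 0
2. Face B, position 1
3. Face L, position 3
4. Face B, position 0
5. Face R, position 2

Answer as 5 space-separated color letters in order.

Answer: G O W Y Y

Derivation:
After move 1 (U): U=WWWW F=RRGG R=BBRR B=OOBB L=GGOO
After move 2 (F'): F=RGRG U=WWBR R=YBYR D=GOYY L=GWOW
After move 3 (R'): R=BRYY U=WBBO F=RWRR D=GGYG B=YOOB
Query 1: L[0] = G
Query 2: B[1] = O
Query 3: L[3] = W
Query 4: B[0] = Y
Query 5: R[2] = Y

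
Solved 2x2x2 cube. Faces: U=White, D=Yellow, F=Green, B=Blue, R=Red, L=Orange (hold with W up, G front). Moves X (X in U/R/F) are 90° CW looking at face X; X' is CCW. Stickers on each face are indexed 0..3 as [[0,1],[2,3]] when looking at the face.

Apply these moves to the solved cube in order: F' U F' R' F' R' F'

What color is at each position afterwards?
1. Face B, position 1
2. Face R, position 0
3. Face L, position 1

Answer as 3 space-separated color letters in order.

Answer: W Y Y

Derivation:
After move 1 (F'): F=GGGG U=WWRR R=YRYR D=OOYY L=OWOW
After move 2 (U): U=RWRW F=YRGG R=BBYR B=OWBB L=GGOW
After move 3 (F'): F=RGYG U=RWBY R=OBOR D=GWYY L=GWOR
After move 4 (R'): R=BROO U=RBBO F=RWYY D=GGYG B=YWWB
After move 5 (F'): F=WYRY U=RBBO R=GRGO D=WRYG L=GOOB
After move 6 (R'): R=ROGG U=RWBY F=WBRO D=WYYY B=GWRB
After move 7 (F'): F=BOWR U=RWRG R=YOWG D=OBYY L=GYOB
Query 1: B[1] = W
Query 2: R[0] = Y
Query 3: L[1] = Y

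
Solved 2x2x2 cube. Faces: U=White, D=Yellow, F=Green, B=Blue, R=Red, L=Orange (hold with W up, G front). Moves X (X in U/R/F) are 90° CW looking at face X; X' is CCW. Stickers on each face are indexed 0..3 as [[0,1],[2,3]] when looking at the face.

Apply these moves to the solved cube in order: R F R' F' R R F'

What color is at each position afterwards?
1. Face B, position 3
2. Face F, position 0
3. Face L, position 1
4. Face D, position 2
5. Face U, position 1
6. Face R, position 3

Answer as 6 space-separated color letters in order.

After move 1 (R): R=RRRR U=WGWG F=GYGY D=YBYB B=WBWB
After move 2 (F): F=GGYY U=WGOO R=WRGR D=RRYB L=OYOB
After move 3 (R'): R=RRWG U=WWOW F=GGYO D=RGYY B=BBRB
After move 4 (F'): F=GOGY U=WWRW R=GRRG D=YBYY L=OWOO
After move 5 (R): R=RGGR U=WORY F=GBGY D=YRYB B=WBWB
After move 6 (R): R=GRRG U=WBRY F=GRGB D=YWYW B=YBOB
After move 7 (F'): F=RBGG U=WBGR R=WRYG D=WOYW L=OYOR
Query 1: B[3] = B
Query 2: F[0] = R
Query 3: L[1] = Y
Query 4: D[2] = Y
Query 5: U[1] = B
Query 6: R[3] = G

Answer: B R Y Y B G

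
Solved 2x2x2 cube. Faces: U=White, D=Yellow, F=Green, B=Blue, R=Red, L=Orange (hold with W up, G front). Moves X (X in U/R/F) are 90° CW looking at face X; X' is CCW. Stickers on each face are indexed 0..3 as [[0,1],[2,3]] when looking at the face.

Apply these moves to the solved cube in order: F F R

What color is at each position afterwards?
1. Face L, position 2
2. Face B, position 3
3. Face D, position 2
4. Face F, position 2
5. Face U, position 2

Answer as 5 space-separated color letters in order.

Answer: O B Y G Y

Derivation:
After move 1 (F): F=GGGG U=WWOO R=WRWR D=RRYY L=OYOY
After move 2 (F): F=GGGG U=WWYY R=OROR D=WWYY L=OROR
After move 3 (R): R=OORR U=WGYG F=GWGY D=WBYB B=YBWB
Query 1: L[2] = O
Query 2: B[3] = B
Query 3: D[2] = Y
Query 4: F[2] = G
Query 5: U[2] = Y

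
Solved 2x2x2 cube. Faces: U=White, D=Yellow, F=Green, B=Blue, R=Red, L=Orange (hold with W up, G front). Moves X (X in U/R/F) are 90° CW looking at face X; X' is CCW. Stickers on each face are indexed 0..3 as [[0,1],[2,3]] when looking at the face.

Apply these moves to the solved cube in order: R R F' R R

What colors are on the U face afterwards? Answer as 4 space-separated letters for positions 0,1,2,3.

After move 1 (R): R=RRRR U=WGWG F=GYGY D=YBYB B=WBWB
After move 2 (R): R=RRRR U=WYWY F=GBGB D=YWYW B=GBGB
After move 3 (F'): F=BBGG U=WYRR R=WRYR D=OOYW L=OYOW
After move 4 (R): R=YWRR U=WBRG F=BOGW D=OGYG B=RBYB
After move 5 (R): R=RYRW U=WORW F=BGGG D=OYYR B=GBBB
Query: U face = WORW

Answer: W O R W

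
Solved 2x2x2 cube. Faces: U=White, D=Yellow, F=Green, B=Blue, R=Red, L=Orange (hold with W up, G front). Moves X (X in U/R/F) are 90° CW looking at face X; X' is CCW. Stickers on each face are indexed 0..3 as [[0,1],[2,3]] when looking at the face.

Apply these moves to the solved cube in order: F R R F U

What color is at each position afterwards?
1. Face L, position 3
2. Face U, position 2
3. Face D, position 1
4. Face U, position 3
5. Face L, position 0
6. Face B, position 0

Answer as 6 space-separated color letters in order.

After move 1 (F): F=GGGG U=WWOO R=WRWR D=RRYY L=OYOY
After move 2 (R): R=WWRR U=WGOG F=GRGY D=RBYB B=OBWB
After move 3 (R): R=RWRW U=WROY F=GBGB D=RWYO B=GBGB
After move 4 (F): F=GGBB U=WRYY R=OWYW D=RRYO L=OROW
After move 5 (U): U=YWYR F=OWBB R=GBYW B=ORGB L=GGOW
Query 1: L[3] = W
Query 2: U[2] = Y
Query 3: D[1] = R
Query 4: U[3] = R
Query 5: L[0] = G
Query 6: B[0] = O

Answer: W Y R R G O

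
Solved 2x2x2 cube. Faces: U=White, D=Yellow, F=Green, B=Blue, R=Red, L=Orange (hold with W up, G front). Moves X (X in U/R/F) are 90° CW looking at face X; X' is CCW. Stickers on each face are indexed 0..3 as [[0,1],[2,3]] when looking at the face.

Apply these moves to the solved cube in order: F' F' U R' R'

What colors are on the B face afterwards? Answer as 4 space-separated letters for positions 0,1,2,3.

Answer: G R R B

Derivation:
After move 1 (F'): F=GGGG U=WWRR R=YRYR D=OOYY L=OWOW
After move 2 (F'): F=GGGG U=WWYY R=OROR D=WWYY L=OROR
After move 3 (U): U=YWYW F=ORGG R=BBOR B=ORBB L=GGOR
After move 4 (R'): R=BRBO U=YBYO F=OWGW D=WRYG B=YRWB
After move 5 (R'): R=ROBB U=YWYY F=OBGO D=WWYW B=GRRB
Query: B face = GRRB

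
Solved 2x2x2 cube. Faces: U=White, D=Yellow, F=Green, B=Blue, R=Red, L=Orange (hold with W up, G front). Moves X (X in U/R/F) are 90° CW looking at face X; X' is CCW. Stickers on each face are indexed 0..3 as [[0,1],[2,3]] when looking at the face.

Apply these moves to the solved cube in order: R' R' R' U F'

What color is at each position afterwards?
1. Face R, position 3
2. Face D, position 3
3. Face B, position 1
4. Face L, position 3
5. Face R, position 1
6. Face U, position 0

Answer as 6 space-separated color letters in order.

Answer: R B O G B W

Derivation:
After move 1 (R'): R=RRRR U=WBWB F=GWGW D=YGYG B=YBYB
After move 2 (R'): R=RRRR U=WYWY F=GBGB D=YWYW B=GBGB
After move 3 (R'): R=RRRR U=WGWG F=GYGY D=YBYB B=WBWB
After move 4 (U): U=WWGG F=RRGY R=WBRR B=OOWB L=GYOO
After move 5 (F'): F=RYRG U=WWWR R=BBYR D=YOYB L=GGOG
Query 1: R[3] = R
Query 2: D[3] = B
Query 3: B[1] = O
Query 4: L[3] = G
Query 5: R[1] = B
Query 6: U[0] = W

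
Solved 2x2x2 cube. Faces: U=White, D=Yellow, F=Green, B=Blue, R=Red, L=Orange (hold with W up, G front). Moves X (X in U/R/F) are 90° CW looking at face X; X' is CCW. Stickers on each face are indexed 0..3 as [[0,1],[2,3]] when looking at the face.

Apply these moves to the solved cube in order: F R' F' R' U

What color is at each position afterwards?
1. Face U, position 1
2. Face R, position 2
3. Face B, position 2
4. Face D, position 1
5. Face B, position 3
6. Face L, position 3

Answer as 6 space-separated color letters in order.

After move 1 (F): F=GGGG U=WWOO R=WRWR D=RRYY L=OYOY
After move 2 (R'): R=RRWW U=WBOB F=GWGO D=RGYG B=YBRB
After move 3 (F'): F=WOGG U=WBRW R=GRRW D=YYYG L=OBOO
After move 4 (R'): R=RWGR U=WRRY F=WBGW D=YOYG B=GBYB
After move 5 (U): U=RWYR F=RWGW R=GBGR B=OBYB L=WBOO
Query 1: U[1] = W
Query 2: R[2] = G
Query 3: B[2] = Y
Query 4: D[1] = O
Query 5: B[3] = B
Query 6: L[3] = O

Answer: W G Y O B O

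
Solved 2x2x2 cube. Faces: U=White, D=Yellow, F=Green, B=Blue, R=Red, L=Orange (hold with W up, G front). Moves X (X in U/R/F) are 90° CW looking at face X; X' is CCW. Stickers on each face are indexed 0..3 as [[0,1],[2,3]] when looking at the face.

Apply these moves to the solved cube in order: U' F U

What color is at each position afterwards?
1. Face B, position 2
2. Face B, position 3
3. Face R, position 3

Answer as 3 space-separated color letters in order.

After move 1 (U'): U=WWWW F=OOGG R=GGRR B=RRBB L=BBOO
After move 2 (F): F=GOGO U=WWOB R=WGWR D=RGYY L=BYOY
After move 3 (U): U=OWBW F=WGGO R=RRWR B=BYBB L=GOOY
Query 1: B[2] = B
Query 2: B[3] = B
Query 3: R[3] = R

Answer: B B R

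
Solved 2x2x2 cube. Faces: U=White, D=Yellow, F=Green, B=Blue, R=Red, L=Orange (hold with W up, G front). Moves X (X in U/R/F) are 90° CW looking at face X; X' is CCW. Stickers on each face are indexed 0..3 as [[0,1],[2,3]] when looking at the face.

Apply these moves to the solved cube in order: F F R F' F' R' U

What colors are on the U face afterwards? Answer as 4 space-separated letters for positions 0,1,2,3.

After move 1 (F): F=GGGG U=WWOO R=WRWR D=RRYY L=OYOY
After move 2 (F): F=GGGG U=WWYY R=OROR D=WWYY L=OROR
After move 3 (R): R=OORR U=WGYG F=GWGY D=WBYB B=YBWB
After move 4 (F'): F=WYGG U=WGOR R=BOWR D=RRYB L=OGOY
After move 5 (F'): F=YGWG U=WGBW R=RORR D=GYYB L=OROO
After move 6 (R'): R=ORRR U=WWBY F=YGWW D=GGYG B=BBYB
After move 7 (U): U=BWYW F=ORWW R=BBRR B=ORYB L=YGOO
Query: U face = BWYW

Answer: B W Y W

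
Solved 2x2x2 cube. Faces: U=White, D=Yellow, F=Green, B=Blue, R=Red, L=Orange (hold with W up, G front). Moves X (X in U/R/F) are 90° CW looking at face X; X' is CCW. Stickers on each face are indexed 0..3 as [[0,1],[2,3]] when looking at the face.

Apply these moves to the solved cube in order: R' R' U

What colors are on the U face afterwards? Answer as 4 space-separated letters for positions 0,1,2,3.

After move 1 (R'): R=RRRR U=WBWB F=GWGW D=YGYG B=YBYB
After move 2 (R'): R=RRRR U=WYWY F=GBGB D=YWYW B=GBGB
After move 3 (U): U=WWYY F=RRGB R=GBRR B=OOGB L=GBOO
Query: U face = WWYY

Answer: W W Y Y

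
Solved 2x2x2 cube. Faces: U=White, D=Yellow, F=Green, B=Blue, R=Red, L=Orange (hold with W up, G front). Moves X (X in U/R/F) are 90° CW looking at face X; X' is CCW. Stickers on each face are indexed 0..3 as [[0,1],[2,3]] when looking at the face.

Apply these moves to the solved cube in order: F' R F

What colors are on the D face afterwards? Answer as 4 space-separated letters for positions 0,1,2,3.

Answer: R Y Y B

Derivation:
After move 1 (F'): F=GGGG U=WWRR R=YRYR D=OOYY L=OWOW
After move 2 (R): R=YYRR U=WGRG F=GOGY D=OBYB B=RBWB
After move 3 (F): F=GGYO U=WGWW R=RYGR D=RYYB L=OOOB
Query: D face = RYYB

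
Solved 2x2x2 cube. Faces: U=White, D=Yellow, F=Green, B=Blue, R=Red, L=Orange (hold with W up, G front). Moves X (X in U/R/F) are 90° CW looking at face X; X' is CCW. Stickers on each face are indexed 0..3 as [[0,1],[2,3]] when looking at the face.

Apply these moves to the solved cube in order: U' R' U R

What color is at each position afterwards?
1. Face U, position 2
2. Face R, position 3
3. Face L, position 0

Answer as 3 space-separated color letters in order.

Answer: R R O

Derivation:
After move 1 (U'): U=WWWW F=OOGG R=GGRR B=RRBB L=BBOO
After move 2 (R'): R=GRGR U=WBWR F=OWGW D=YOYG B=YRYB
After move 3 (U): U=WWRB F=GRGW R=YRGR B=BBYB L=OWOO
After move 4 (R): R=GYRR U=WRRW F=GOGG D=YYYB B=BBWB
Query 1: U[2] = R
Query 2: R[3] = R
Query 3: L[0] = O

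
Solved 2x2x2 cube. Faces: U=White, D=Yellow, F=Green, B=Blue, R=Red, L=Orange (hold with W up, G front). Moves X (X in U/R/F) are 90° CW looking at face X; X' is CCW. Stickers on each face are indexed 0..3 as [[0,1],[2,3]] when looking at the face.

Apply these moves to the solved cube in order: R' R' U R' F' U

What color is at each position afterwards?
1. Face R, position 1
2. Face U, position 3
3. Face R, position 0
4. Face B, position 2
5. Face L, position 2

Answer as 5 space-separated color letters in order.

Answer: O G W W O

Derivation:
After move 1 (R'): R=RRRR U=WBWB F=GWGW D=YGYG B=YBYB
After move 2 (R'): R=RRRR U=WYWY F=GBGB D=YWYW B=GBGB
After move 3 (U): U=WWYY F=RRGB R=GBRR B=OOGB L=GBOO
After move 4 (R'): R=BRGR U=WGYO F=RWGY D=YRYB B=WOWB
After move 5 (F'): F=WYRG U=WGBG R=RRYR D=BOYB L=GOOY
After move 6 (U): U=BWGG F=RRRG R=WOYR B=GOWB L=WYOY
Query 1: R[1] = O
Query 2: U[3] = G
Query 3: R[0] = W
Query 4: B[2] = W
Query 5: L[2] = O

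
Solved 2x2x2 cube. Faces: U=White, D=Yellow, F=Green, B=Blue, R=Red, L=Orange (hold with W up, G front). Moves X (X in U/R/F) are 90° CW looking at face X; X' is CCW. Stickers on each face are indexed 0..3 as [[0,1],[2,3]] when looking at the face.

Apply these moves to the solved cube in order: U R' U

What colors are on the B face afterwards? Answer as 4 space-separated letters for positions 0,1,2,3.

After move 1 (U): U=WWWW F=RRGG R=BBRR B=OOBB L=GGOO
After move 2 (R'): R=BRBR U=WBWO F=RWGW D=YRYG B=YOYB
After move 3 (U): U=WWOB F=BRGW R=YOBR B=GGYB L=RWOO
Query: B face = GGYB

Answer: G G Y B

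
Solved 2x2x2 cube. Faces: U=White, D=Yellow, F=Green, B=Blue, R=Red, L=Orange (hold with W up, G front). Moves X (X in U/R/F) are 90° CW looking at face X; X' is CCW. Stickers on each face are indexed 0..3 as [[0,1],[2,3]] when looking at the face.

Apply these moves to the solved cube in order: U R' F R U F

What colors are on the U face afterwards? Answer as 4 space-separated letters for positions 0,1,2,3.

After move 1 (U): U=WWWW F=RRGG R=BBRR B=OOBB L=GGOO
After move 2 (R'): R=BRBR U=WBWO F=RWGW D=YRYG B=YOYB
After move 3 (F): F=GRWW U=WBOG R=WROR D=BBYG L=GYOR
After move 4 (R): R=OWRR U=WROW F=GBWG D=BYYY B=GOBB
After move 5 (U): U=OWWR F=OWWG R=GORR B=GYBB L=GBOR
After move 6 (F): F=WOGW U=OWRB R=WORR D=RGYY L=GBOY
Query: U face = OWRB

Answer: O W R B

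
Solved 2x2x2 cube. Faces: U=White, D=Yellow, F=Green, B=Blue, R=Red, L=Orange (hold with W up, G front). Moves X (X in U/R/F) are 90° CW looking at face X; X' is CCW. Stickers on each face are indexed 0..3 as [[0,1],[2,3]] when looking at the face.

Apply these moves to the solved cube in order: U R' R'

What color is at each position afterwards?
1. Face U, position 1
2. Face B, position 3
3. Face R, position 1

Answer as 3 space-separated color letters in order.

Answer: Y B R

Derivation:
After move 1 (U): U=WWWW F=RRGG R=BBRR B=OOBB L=GGOO
After move 2 (R'): R=BRBR U=WBWO F=RWGW D=YRYG B=YOYB
After move 3 (R'): R=RRBB U=WYWY F=RBGO D=YWYW B=GORB
Query 1: U[1] = Y
Query 2: B[3] = B
Query 3: R[1] = R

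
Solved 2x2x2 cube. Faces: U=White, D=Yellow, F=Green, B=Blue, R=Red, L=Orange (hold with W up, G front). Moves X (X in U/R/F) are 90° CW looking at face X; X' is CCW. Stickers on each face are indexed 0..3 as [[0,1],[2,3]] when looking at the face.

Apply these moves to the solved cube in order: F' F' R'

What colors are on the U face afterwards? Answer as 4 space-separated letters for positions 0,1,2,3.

Answer: W B Y B

Derivation:
After move 1 (F'): F=GGGG U=WWRR R=YRYR D=OOYY L=OWOW
After move 2 (F'): F=GGGG U=WWYY R=OROR D=WWYY L=OROR
After move 3 (R'): R=RROO U=WBYB F=GWGY D=WGYG B=YBWB
Query: U face = WBYB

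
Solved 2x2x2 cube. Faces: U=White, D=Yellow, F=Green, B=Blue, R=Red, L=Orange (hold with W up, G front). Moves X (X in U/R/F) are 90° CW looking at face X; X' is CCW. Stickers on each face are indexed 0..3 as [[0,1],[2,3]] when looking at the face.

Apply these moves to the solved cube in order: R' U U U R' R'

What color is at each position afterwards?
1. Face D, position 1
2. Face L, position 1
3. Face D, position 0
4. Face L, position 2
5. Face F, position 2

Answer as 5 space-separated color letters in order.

Answer: B B Y O G

Derivation:
After move 1 (R'): R=RRRR U=WBWB F=GWGW D=YGYG B=YBYB
After move 2 (U): U=WWBB F=RRGW R=YBRR B=OOYB L=GWOO
After move 3 (U): U=BWBW F=YBGW R=OORR B=GWYB L=RROO
After move 4 (U): U=BBWW F=OOGW R=GWRR B=RRYB L=YBOO
After move 5 (R'): R=WRGR U=BYWR F=OBGW D=YOYW B=GRGB
After move 6 (R'): R=RRWG U=BGWG F=OYGR D=YBYW B=WROB
Query 1: D[1] = B
Query 2: L[1] = B
Query 3: D[0] = Y
Query 4: L[2] = O
Query 5: F[2] = G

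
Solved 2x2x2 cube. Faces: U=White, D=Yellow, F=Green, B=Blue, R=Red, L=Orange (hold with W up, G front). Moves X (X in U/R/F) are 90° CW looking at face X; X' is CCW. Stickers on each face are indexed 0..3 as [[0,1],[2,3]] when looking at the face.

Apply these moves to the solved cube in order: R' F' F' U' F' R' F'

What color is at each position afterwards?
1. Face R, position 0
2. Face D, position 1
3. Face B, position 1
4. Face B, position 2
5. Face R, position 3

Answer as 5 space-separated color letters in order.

After move 1 (R'): R=RRRR U=WBWB F=GWGW D=YGYG B=YBYB
After move 2 (F'): F=WWGG U=WBRR R=GRYR D=OOYG L=OBOW
After move 3 (F'): F=WGWG U=WBGY R=OROR D=BWYG L=OROR
After move 4 (U'): U=BYWG F=ORWG R=WGOR B=ORYB L=YBOR
After move 5 (F'): F=RGOW U=BYWO R=WGBR D=BRYG L=YGOW
After move 6 (R'): R=GRWB U=BYWO F=RYOO D=BGYW B=GRRB
After move 7 (F'): F=YORO U=BYGW R=GRBB D=GWYW L=YOOW
Query 1: R[0] = G
Query 2: D[1] = W
Query 3: B[1] = R
Query 4: B[2] = R
Query 5: R[3] = B

Answer: G W R R B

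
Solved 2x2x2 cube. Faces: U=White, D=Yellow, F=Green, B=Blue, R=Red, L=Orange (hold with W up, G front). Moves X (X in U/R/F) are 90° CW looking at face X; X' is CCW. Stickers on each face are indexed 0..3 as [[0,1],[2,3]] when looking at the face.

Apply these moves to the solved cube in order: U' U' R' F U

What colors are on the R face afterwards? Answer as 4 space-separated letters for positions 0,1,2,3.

After move 1 (U'): U=WWWW F=OOGG R=GGRR B=RRBB L=BBOO
After move 2 (U'): U=WWWW F=BBGG R=OORR B=GGBB L=RROO
After move 3 (R'): R=OROR U=WBWG F=BWGW D=YBYG B=YGYB
After move 4 (F): F=GBWW U=WBOR R=WRGR D=OOYG L=RYOB
After move 5 (U): U=OWRB F=WRWW R=YGGR B=RYYB L=GBOB
Query: R face = YGGR

Answer: Y G G R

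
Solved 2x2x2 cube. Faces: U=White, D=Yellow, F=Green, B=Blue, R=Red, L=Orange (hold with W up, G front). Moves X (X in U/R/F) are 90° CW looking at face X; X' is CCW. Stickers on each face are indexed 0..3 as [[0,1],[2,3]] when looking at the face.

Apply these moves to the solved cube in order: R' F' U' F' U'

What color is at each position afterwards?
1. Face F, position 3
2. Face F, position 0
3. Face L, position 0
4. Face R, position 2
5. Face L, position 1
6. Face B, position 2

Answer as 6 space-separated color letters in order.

After move 1 (R'): R=RRRR U=WBWB F=GWGW D=YGYG B=YBYB
After move 2 (F'): F=WWGG U=WBRR R=GRYR D=OOYG L=OBOW
After move 3 (U'): U=BRWR F=OBGG R=WWYR B=GRYB L=YBOW
After move 4 (F'): F=BGOG U=BRWY R=OWOR D=BWYG L=YROW
After move 5 (U'): U=RYBW F=YROG R=BGOR B=OWYB L=GROW
Query 1: F[3] = G
Query 2: F[0] = Y
Query 3: L[0] = G
Query 4: R[2] = O
Query 5: L[1] = R
Query 6: B[2] = Y

Answer: G Y G O R Y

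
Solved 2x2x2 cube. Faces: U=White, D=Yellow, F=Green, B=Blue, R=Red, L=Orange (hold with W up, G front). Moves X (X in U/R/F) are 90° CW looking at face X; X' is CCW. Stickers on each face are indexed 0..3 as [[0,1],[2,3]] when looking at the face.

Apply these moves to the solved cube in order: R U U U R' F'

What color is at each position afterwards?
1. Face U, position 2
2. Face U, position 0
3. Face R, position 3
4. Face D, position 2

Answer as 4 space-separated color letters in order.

Answer: Y G R Y

Derivation:
After move 1 (R): R=RRRR U=WGWG F=GYGY D=YBYB B=WBWB
After move 2 (U): U=WWGG F=RRGY R=WBRR B=OOWB L=GYOO
After move 3 (U): U=GWGW F=WBGY R=OORR B=GYWB L=RROO
After move 4 (U): U=GGWW F=OOGY R=GYRR B=RRWB L=WBOO
After move 5 (R'): R=YRGR U=GWWR F=OGGW D=YOYY B=BRBB
After move 6 (F'): F=GWOG U=GWYG R=ORYR D=BOYY L=WROW
Query 1: U[2] = Y
Query 2: U[0] = G
Query 3: R[3] = R
Query 4: D[2] = Y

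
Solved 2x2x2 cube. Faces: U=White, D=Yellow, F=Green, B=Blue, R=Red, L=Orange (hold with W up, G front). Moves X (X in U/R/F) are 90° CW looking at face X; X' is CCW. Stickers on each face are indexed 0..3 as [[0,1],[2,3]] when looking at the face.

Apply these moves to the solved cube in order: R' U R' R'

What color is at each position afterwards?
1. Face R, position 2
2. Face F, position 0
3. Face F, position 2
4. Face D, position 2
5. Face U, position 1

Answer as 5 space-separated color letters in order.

Answer: B R G Y G

Derivation:
After move 1 (R'): R=RRRR U=WBWB F=GWGW D=YGYG B=YBYB
After move 2 (U): U=WWBB F=RRGW R=YBRR B=OOYB L=GWOO
After move 3 (R'): R=BRYR U=WYBO F=RWGB D=YRYW B=GOGB
After move 4 (R'): R=RRBY U=WGBG F=RYGO D=YWYB B=WORB
Query 1: R[2] = B
Query 2: F[0] = R
Query 3: F[2] = G
Query 4: D[2] = Y
Query 5: U[1] = G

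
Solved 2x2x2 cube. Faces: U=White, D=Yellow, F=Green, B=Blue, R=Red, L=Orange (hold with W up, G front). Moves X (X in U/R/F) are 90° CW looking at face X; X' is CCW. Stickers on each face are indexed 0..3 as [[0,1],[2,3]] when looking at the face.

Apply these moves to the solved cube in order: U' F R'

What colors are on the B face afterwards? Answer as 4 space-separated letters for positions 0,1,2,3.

Answer: Y R G B

Derivation:
After move 1 (U'): U=WWWW F=OOGG R=GGRR B=RRBB L=BBOO
After move 2 (F): F=GOGO U=WWOB R=WGWR D=RGYY L=BYOY
After move 3 (R'): R=GRWW U=WBOR F=GWGB D=ROYO B=YRGB
Query: B face = YRGB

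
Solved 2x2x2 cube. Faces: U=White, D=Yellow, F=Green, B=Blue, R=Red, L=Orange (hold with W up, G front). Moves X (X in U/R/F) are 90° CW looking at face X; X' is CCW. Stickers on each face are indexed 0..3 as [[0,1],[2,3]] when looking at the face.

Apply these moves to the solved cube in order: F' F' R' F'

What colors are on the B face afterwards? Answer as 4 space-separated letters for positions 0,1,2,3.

After move 1 (F'): F=GGGG U=WWRR R=YRYR D=OOYY L=OWOW
After move 2 (F'): F=GGGG U=WWYY R=OROR D=WWYY L=OROR
After move 3 (R'): R=RROO U=WBYB F=GWGY D=WGYG B=YBWB
After move 4 (F'): F=WYGG U=WBRO R=GRWO D=RRYG L=OBOY
Query: B face = YBWB

Answer: Y B W B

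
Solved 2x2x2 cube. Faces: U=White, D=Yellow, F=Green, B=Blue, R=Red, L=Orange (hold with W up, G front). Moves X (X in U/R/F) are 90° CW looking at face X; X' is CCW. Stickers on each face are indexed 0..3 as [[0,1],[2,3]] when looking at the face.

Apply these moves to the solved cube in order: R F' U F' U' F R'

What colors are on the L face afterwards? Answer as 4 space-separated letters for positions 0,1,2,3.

Answer: O Y O W

Derivation:
After move 1 (R): R=RRRR U=WGWG F=GYGY D=YBYB B=WBWB
After move 2 (F'): F=YYGG U=WGRR R=BRYR D=OOYB L=OGOW
After move 3 (U): U=RWRG F=BRGG R=WBYR B=OGWB L=YYOW
After move 4 (F'): F=RGBG U=RWWY R=OBOR D=YWYB L=YGOR
After move 5 (U'): U=WYRW F=YGBG R=RGOR B=OBWB L=OGOR
After move 6 (F): F=BYGG U=WYRG R=RGWR D=ORYB L=OYOW
After move 7 (R'): R=GRRW U=WWRO F=BYGG D=OYYG B=BBRB
Query: L face = OYOW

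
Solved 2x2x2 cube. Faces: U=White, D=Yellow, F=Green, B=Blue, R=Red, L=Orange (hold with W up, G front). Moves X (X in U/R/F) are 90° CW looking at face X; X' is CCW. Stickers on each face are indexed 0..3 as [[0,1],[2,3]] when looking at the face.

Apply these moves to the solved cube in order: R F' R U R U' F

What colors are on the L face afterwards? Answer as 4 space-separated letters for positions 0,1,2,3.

Answer: Y O O G

Derivation:
After move 1 (R): R=RRRR U=WGWG F=GYGY D=YBYB B=WBWB
After move 2 (F'): F=YYGG U=WGRR R=BRYR D=OOYB L=OGOW
After move 3 (R): R=YBRR U=WYRG F=YOGB D=OWYW B=RBGB
After move 4 (U): U=RWGY F=YBGB R=RBRR B=OGGB L=YOOW
After move 5 (R): R=RRRB U=RBGB F=YWGW D=OGYO B=YGWB
After move 6 (U'): U=BBRG F=YOGW R=YWRB B=RRWB L=YGOW
After move 7 (F): F=GYWO U=BBWG R=RWGB D=RYYO L=YOOG
Query: L face = YOOG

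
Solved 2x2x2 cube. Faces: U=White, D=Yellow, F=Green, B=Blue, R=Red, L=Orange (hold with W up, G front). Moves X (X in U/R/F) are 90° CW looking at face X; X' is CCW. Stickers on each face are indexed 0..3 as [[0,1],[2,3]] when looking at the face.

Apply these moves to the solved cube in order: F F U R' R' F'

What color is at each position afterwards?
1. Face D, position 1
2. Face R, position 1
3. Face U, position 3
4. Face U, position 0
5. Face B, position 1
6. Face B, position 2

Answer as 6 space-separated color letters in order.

Answer: R O B Y R R

Derivation:
After move 1 (F): F=GGGG U=WWOO R=WRWR D=RRYY L=OYOY
After move 2 (F): F=GGGG U=WWYY R=OROR D=WWYY L=OROR
After move 3 (U): U=YWYW F=ORGG R=BBOR B=ORBB L=GGOR
After move 4 (R'): R=BRBO U=YBYO F=OWGW D=WRYG B=YRWB
After move 5 (R'): R=ROBB U=YWYY F=OBGO D=WWYW B=GRRB
After move 6 (F'): F=BOOG U=YWRB R=WOWB D=GRYW L=GYOY
Query 1: D[1] = R
Query 2: R[1] = O
Query 3: U[3] = B
Query 4: U[0] = Y
Query 5: B[1] = R
Query 6: B[2] = R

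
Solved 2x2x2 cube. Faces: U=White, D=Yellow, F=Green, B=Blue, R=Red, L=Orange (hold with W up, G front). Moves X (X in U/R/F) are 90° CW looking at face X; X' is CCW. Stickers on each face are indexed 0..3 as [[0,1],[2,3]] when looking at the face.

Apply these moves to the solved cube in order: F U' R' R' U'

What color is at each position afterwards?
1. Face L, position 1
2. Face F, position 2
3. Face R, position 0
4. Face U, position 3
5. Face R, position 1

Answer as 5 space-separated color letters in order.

Answer: R G O W B

Derivation:
After move 1 (F): F=GGGG U=WWOO R=WRWR D=RRYY L=OYOY
After move 2 (U'): U=WOWO F=OYGG R=GGWR B=WRBB L=BBOY
After move 3 (R'): R=GRGW U=WBWW F=OOGO D=RYYG B=YRRB
After move 4 (R'): R=RWGG U=WRWY F=OBGW D=ROYO B=GRYB
After move 5 (U'): U=RYWW F=BBGW R=OBGG B=RWYB L=GROY
Query 1: L[1] = R
Query 2: F[2] = G
Query 3: R[0] = O
Query 4: U[3] = W
Query 5: R[1] = B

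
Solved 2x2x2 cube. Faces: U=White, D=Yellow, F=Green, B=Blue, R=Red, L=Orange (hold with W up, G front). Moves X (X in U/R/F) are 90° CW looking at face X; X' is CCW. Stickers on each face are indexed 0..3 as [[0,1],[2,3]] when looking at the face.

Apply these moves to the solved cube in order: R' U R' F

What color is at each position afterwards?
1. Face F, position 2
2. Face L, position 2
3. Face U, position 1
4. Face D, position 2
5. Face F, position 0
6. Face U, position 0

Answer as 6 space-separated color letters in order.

After move 1 (R'): R=RRRR U=WBWB F=GWGW D=YGYG B=YBYB
After move 2 (U): U=WWBB F=RRGW R=YBRR B=OOYB L=GWOO
After move 3 (R'): R=BRYR U=WYBO F=RWGB D=YRYW B=GOGB
After move 4 (F): F=GRBW U=WYOW R=BROR D=YBYW L=GYOR
Query 1: F[2] = B
Query 2: L[2] = O
Query 3: U[1] = Y
Query 4: D[2] = Y
Query 5: F[0] = G
Query 6: U[0] = W

Answer: B O Y Y G W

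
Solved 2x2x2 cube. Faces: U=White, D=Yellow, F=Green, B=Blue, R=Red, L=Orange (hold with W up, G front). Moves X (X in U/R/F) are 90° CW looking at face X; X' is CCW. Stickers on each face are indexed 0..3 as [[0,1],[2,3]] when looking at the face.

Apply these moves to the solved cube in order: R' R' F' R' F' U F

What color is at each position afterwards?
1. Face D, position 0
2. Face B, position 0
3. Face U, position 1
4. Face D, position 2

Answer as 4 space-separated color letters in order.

After move 1 (R'): R=RRRR U=WBWB F=GWGW D=YGYG B=YBYB
After move 2 (R'): R=RRRR U=WYWY F=GBGB D=YWYW B=GBGB
After move 3 (F'): F=BBGG U=WYRR R=WRYR D=OOYW L=OYOW
After move 4 (R'): R=RRWY U=WGRG F=BYGR D=OBYG B=WBOB
After move 5 (F'): F=YRBG U=WGRW R=BROY D=YWYG L=OGOR
After move 6 (U): U=RWWG F=BRBG R=WBOY B=OGOB L=YROR
After move 7 (F): F=BBGR U=RWRR R=WBGY D=OWYG L=YYOW
Query 1: D[0] = O
Query 2: B[0] = O
Query 3: U[1] = W
Query 4: D[2] = Y

Answer: O O W Y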